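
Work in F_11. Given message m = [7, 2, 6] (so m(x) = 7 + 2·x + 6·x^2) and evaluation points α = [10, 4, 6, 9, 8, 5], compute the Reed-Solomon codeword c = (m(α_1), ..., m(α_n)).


c = [0, 1, 4, 5, 0, 2]

Message polynomial: m(x) = 7 + 2·x + 6·x^2 (mod 11).
For each evaluation point α_i, compute m(α_i) mod 11:
  α_1 = 10: Horner steps 6 → 7 → 0, so m(10) = 0.
  α_2 = 4: Horner steps 6 → 4 → 1, so m(4) = 1.
  α_3 = 6: Horner steps 6 → 5 → 4, so m(6) = 4.
  α_4 = 9: Horner steps 6 → 1 → 5, so m(9) = 5.
  α_5 = 8: Horner steps 6 → 6 → 0, so m(8) = 0.
  α_6 = 5: Horner steps 6 → 10 → 2, so m(5) = 2.
Codeword c = [0, 1, 4, 5, 0, 2] ∈ F_11^6.


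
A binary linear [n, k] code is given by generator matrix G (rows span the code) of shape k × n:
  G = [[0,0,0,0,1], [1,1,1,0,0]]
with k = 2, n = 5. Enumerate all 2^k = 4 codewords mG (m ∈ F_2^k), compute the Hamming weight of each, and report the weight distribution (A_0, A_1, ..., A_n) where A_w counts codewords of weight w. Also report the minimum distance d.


Weight distribution: A_0 = 1, A_1 = 1, A_3 = 1, A_4 = 1. Minimum distance d = 1.

Enumerate all 2^2 = 4 messages m ∈ F_2^2.
For each, compute codeword c = mG in F_2^5, then tally its weight.
  m = 00 → c = 00000, weight = 0.
  m = 10 → c = 00001, weight = 1.
  m = 01 → c = 11100, weight = 3.
  m = 11 → c = 11101, weight = 4.
Tally weights:
  weight 0: 1 codewords.
  weight 1: 1 codewords.
  weight 3: 1 codewords.
  weight 4: 1 codewords.
Minimum distance d = smallest w > 0 with A_w > 0 = 1.
Sanity: Σ A_w = 4 = 2^2 = 4 ✓.


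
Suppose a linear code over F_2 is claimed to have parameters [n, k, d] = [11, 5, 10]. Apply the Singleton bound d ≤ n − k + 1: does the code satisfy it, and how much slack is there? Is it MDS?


Singleton RHS = n − k + 1 = 7, slack = -3, bound violated (no such code; not MDS).

Singleton bound: d ≤ n − k + 1.
Here n = 11, k = 5, so n − k + 1 = 7.
Given d = 10, check d ≤ 7: NO.
Slack = (n − k + 1) − d = -3.
The slack is negative: d = 10 exceeds n − k + 1 = 7 by 3, so the Singleton bound is violated and no linear [11, 5, 10]_2 code can exist. In particular it is not MDS (MDS requires d = n − k + 1 exactly).
Description: the claimed parameters are [11, 5, 10]_2; such a code would be impossible (violates the Singleton bound).


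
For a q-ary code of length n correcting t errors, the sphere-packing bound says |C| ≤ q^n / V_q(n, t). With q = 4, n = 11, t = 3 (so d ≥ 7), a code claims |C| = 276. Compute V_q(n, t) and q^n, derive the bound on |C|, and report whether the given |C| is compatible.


V_q(n, t) = 4984, q^n = 4194304, Hamming bound = 841, |C| = 276 ≤ bound (satisfied).

Step 1: Compute V_q(n, t) = Σ_{j=0}^3 C(n, j) (q−1)^j.
  j = 0: C(11,0)·(3)^0 = 1·1 = 1.
  j = 1: C(11,1)·(3)^1 = 11·3 = 33.
  j = 2: C(11,2)·(3)^2 = 55·9 = 495.
  j = 3: C(11,3)·(3)^3 = 165·27 = 4455.
  V_q(n, t) = 1 + 33 + 495 + 4455 = 4984.
Step 2: q^n = 4^11 = 4194304.
Step 3: Hamming bound ⌊q^n / V_q(n,t)⌋ = ⌊4194304/4984⌋ = 841.
Step 4: Compare |C| = 276 to 841: satisfied.
The claimed |C| lies below the Hamming bound.


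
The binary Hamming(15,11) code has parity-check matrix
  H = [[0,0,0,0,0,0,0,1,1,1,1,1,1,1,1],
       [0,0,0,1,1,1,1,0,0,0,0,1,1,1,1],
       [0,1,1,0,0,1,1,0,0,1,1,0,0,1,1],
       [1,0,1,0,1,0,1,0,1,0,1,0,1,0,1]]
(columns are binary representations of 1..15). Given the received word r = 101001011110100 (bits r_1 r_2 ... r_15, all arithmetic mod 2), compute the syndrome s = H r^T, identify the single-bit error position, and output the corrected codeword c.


s = (1, 0, 0, 1)^T, error position = 9, corrected codeword c = 101001010110100

Compute s = H r^T mod 2 one row at a time:
  s_1 = 1 + 1 + 1 + 1 + 0 + 1 + 0 + 0 = 5 ≡ 1 (mod 2).
  s_2 = 0 + 0 + 1 + 0 + 0 + 1 + 0 + 0 = 2 ≡ 0 (mod 2).
  s_3 = 0 + 1 + 1 + 0 + 1 + 1 + 0 + 0 = 4 ≡ 0 (mod 2).
  s_4 = 1 + 1 + 0 + 0 + 1 + 1 + 1 + 0 = 5 ≡ 1 (mod 2).
s = (1, 0, 0, 1)^T — this equals column 9 of H (binary 1001), so error is at position 9.
Correct: flip bit 9 of r = 101001011110100 to get c = 101001010110100.


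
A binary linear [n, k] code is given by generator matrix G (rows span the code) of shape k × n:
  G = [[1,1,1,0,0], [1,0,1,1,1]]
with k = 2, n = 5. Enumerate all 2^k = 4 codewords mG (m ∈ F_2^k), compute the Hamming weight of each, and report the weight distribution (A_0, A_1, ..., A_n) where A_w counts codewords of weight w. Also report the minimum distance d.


Weight distribution: A_0 = 1, A_3 = 2, A_4 = 1. Minimum distance d = 3.

Enumerate all 2^2 = 4 messages m ∈ F_2^2.
For each, compute codeword c = mG in F_2^5, then tally its weight.
  m = 00 → c = 00000, weight = 0.
  m = 10 → c = 11100, weight = 3.
  m = 01 → c = 10111, weight = 4.
  m = 11 → c = 01011, weight = 3.
Tally weights:
  weight 0: 1 codewords.
  weight 3: 2 codewords.
  weight 4: 1 codewords.
Minimum distance d = smallest w > 0 with A_w > 0 = 3.
Sanity: Σ A_w = 4 = 2^2 = 4 ✓.


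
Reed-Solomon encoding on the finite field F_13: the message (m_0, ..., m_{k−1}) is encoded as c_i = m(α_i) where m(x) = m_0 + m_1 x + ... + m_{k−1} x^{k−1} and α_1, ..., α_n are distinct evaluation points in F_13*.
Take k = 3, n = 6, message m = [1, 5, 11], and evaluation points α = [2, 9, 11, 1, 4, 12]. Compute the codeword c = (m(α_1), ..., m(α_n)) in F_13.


c = [3, 1, 9, 4, 2, 7]

Message polynomial: m(x) = 1 + 5·x + 11·x^2 (mod 13).
For each evaluation point α_i, compute m(α_i) mod 13:
  α_1 = 2: Horner steps 11 → 1 → 3, so m(2) = 3.
  α_2 = 9: Horner steps 11 → 0 → 1, so m(9) = 1.
  α_3 = 11: Horner steps 11 → 9 → 9, so m(11) = 9.
  α_4 = 1: Horner steps 11 → 3 → 4, so m(1) = 4.
  α_5 = 4: Horner steps 11 → 10 → 2, so m(4) = 2.
  α_6 = 12: Horner steps 11 → 7 → 7, so m(12) = 7.
Codeword c = [3, 1, 9, 4, 2, 7] ∈ F_13^6.


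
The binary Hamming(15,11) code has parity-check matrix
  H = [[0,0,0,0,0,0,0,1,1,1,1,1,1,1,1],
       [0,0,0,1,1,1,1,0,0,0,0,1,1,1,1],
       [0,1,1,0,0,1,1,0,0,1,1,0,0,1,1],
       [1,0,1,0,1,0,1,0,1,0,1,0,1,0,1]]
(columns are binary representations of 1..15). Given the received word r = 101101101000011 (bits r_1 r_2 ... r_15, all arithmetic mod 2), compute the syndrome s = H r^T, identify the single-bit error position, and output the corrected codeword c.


s = (1, 1, 1, 1)^T, error position = 15, corrected codeword c = 101101101000010

Compute s = H r^T mod 2 one row at a time:
  s_1 = 0 + 1 + 0 + 0 + 0 + 0 + 1 + 1 = 3 ≡ 1 (mod 2).
  s_2 = 1 + 0 + 1 + 1 + 0 + 0 + 1 + 1 = 5 ≡ 1 (mod 2).
  s_3 = 0 + 1 + 1 + 1 + 0 + 0 + 1 + 1 = 5 ≡ 1 (mod 2).
  s_4 = 1 + 1 + 0 + 1 + 1 + 0 + 0 + 1 = 5 ≡ 1 (mod 2).
s = (1, 1, 1, 1)^T — this equals column 15 of H (binary 1111), so error is at position 15.
Correct: flip bit 15 of r = 101101101000011 to get c = 101101101000010.


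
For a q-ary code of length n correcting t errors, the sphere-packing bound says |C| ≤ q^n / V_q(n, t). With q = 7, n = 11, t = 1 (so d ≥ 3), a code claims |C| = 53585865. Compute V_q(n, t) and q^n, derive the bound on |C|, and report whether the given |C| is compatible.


V_q(n, t) = 67, q^n = 1977326743, Hamming bound = 29512339, |C| = 53585865 > bound (violated).

Step 1: Compute V_q(n, t) = Σ_{j=0}^1 C(n, j) (q−1)^j.
  j = 0: C(11,0)·(6)^0 = 1·1 = 1.
  j = 1: C(11,1)·(6)^1 = 11·6 = 66.
  V_q(n, t) = 1 + 66 = 67.
Step 2: q^n = 7^11 = 1977326743.
Step 3: Hamming bound ⌊q^n / V_q(n,t)⌋ = ⌊1977326743/67⌋ = 29512339.
Step 4: Compare |C| = 53585865 to 29512339: violated.
The claimed |C| lies above the Hamming bound, so no 7-ary code of length 11 with d ≥ 3 can have 53585865 codewords.


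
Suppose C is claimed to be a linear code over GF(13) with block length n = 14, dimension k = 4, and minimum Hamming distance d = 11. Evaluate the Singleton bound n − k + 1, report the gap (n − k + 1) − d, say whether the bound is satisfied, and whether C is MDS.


Singleton RHS = n − k + 1 = 11, slack = 0, bound satisfied, MDS.

Singleton bound: d ≤ n − k + 1.
Here n = 14, k = 4, so n − k + 1 = 11.
Given d = 11, check d ≤ 11: YES.
Slack = (n − k + 1) − d = 0.
The code is MDS (slack = 0).
Description: the claimed parameters are [14, 4, 11]_13; such a code would be MDS (meets Singleton bound).


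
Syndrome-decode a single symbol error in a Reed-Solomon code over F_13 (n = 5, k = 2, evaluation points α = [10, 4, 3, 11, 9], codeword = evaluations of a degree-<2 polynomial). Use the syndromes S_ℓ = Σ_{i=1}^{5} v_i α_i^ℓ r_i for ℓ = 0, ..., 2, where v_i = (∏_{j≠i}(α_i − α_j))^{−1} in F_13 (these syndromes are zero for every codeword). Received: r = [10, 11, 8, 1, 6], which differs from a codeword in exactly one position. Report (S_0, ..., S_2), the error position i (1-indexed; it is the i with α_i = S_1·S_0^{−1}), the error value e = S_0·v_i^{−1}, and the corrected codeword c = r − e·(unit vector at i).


S = (7, 2, 8), error at position 2, error magnitude e = 12, c = [10, 12, 8, 1, 6].

Step 1: column multipliers v_i = (∏_{j≠i}(α_i − α_j))^{−1} mod 13.
  i = 1 (α = 10): (10−4)(10−3)(10−11)(10−9) = 6·7·(−1)·1 = −42 ≡ 10, so v_1 = 10^{−1} = 4 (mod 13).
  i = 2 (α = 4): (4−10)(4−3)(4−11)(4−9) = (−6)·1·(−7)·(−5) = −210 ≡ 11, so v_2 = 11^{−1} = 6 (mod 13).
  i = 3 (α = 3): (3−10)(3−4)(3−11)(3−9) = (−7)·(−1)·(−8)·(−6) = 336 ≡ 11, so v_3 = 11^{−1} = 6 (mod 13).
  i = 4 (α = 11): (11−10)(11−4)(11−3)(11−9) = 1·7·8·2 = 112 ≡ 8, so v_4 = 8^{−1} = 5 (mod 13).
  i = 5 (α = 9): (9−10)(9−4)(9−3)(9−11) = (−1)·5·6·(−2) = 60 ≡ 8, so v_5 = 8^{−1} = 5 (mod 13).
  v = [4, 6, 6, 5, 5].
Step 2: syndromes of r = [10, 11, 8, 1, 6] (all sums mod 13).
  S_0 = Σ v_i r_i = 4·10 + 6·11 + 6·8 + 5·1 + 5·6 = 189 ≡ 7.
  S_1 = Σ v_i α_i r_i = 4·10·10 + 6·4·11 + 6·3·8 + 5·11·1 + 5·9·6 = 1133 ≡ 2.
  α_i^2 mod 13 = [9, 3, 9, 4, 3].
  S_2 = Σ v_i α_i^2 r_i = 4·9·10 + 6·3·11 + 6·9·8 + 5·4·1 + 5·3·6 = 1100 ≡ 8.
  S = (7, 2, 8) ≠ 0, so r is not a codeword (an error is present).
Step 3: locate the error. For a single error e at position i, S_ℓ = v_i·e·α_i^ℓ, so α_err = S_1/S_0.
  S_0^{−1} = 7^{−1} = 2 (mod 13), so α_err = 2·2 = 4 ≡ 4 = α_2. Error position i = 2.
  Consistency check: S_2/S_1 = 8·7 = 56 ≡ 4 = α_err ✓ (single-error assumption holds).
Step 4: error magnitude e = S_0/v_2 = S_0·∏_{j≠2}(α_2 − α_j) = 7·11 = 77 ≡ 12 (mod 13).
Step 5: correct position 2: c_2 = r_2 − e = 11 − 12 ≡ 12 (mod 13). Hence c = [10, 12, 8, 1, 6].
  Check: interpolating c through the α_i gives m(x) = 9 + 4·x (degree < 2) with m(α_i) = c_i for every i, so c is indeed a codeword.


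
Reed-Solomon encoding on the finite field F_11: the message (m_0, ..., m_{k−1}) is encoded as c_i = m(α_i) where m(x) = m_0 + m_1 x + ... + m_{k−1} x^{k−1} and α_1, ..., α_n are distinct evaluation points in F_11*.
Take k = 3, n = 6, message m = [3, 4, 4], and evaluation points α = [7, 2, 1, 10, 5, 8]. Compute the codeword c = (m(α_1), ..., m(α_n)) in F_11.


c = [7, 5, 0, 3, 2, 5]

Message polynomial: m(x) = 3 + 4·x + 4·x^2 (mod 11).
For each evaluation point α_i, compute m(α_i) mod 11:
  α_1 = 7: Horner steps 4 → 10 → 7, so m(7) = 7.
  α_2 = 2: Horner steps 4 → 1 → 5, so m(2) = 5.
  α_3 = 1: Horner steps 4 → 8 → 0, so m(1) = 0.
  α_4 = 10: Horner steps 4 → 0 → 3, so m(10) = 3.
  α_5 = 5: Horner steps 4 → 2 → 2, so m(5) = 2.
  α_6 = 8: Horner steps 4 → 3 → 5, so m(8) = 5.
Codeword c = [7, 5, 0, 3, 2, 5] ∈ F_11^6.


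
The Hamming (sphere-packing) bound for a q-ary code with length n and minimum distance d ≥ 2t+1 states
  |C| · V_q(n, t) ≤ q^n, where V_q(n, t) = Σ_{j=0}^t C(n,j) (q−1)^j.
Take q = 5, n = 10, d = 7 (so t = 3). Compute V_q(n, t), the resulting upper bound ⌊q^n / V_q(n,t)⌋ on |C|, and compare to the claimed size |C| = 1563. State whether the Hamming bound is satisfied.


V_q(n, t) = 8441, q^n = 9765625, Hamming bound = 1156, |C| = 1563 > bound (violated).

Step 1: Compute V_q(n, t) = Σ_{j=0}^3 C(n, j) (q−1)^j.
  j = 0: C(10,0)·(4)^0 = 1·1 = 1.
  j = 1: C(10,1)·(4)^1 = 10·4 = 40.
  j = 2: C(10,2)·(4)^2 = 45·16 = 720.
  j = 3: C(10,3)·(4)^3 = 120·64 = 7680.
  V_q(n, t) = 1 + 40 + 720 + 7680 = 8441.
Step 2: q^n = 5^10 = 9765625.
Step 3: Hamming bound ⌊q^n / V_q(n,t)⌋ = ⌊9765625/8441⌋ = 1156.
Step 4: Compare |C| = 1563 to 1156: violated.
The claimed |C| lies above the Hamming bound, so no 5-ary code of length 10 with d ≥ 7 can have 1563 codewords.


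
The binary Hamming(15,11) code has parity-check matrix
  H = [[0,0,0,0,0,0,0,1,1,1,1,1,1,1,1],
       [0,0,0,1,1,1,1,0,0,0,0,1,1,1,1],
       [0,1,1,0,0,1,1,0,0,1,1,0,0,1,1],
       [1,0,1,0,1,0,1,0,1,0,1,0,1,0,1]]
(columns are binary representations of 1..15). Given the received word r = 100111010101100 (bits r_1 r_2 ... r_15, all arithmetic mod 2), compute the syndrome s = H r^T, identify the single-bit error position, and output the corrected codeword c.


s = (0, 1, 0, 1)^T, error position = 5, corrected codeword c = 100101010101100

Compute s = H r^T mod 2 one row at a time:
  s_1 = 1 + 0 + 1 + 0 + 1 + 1 + 0 + 0 = 4 ≡ 0 (mod 2).
  s_2 = 1 + 1 + 1 + 0 + 1 + 1 + 0 + 0 = 5 ≡ 1 (mod 2).
  s_3 = 0 + 0 + 1 + 0 + 1 + 0 + 0 + 0 = 2 ≡ 0 (mod 2).
  s_4 = 1 + 0 + 1 + 0 + 0 + 0 + 1 + 0 = 3 ≡ 1 (mod 2).
s = (0, 1, 0, 1)^T — this equals column 5 of H (binary 0101), so error is at position 5.
Correct: flip bit 5 of r = 100111010101100 to get c = 100101010101100.


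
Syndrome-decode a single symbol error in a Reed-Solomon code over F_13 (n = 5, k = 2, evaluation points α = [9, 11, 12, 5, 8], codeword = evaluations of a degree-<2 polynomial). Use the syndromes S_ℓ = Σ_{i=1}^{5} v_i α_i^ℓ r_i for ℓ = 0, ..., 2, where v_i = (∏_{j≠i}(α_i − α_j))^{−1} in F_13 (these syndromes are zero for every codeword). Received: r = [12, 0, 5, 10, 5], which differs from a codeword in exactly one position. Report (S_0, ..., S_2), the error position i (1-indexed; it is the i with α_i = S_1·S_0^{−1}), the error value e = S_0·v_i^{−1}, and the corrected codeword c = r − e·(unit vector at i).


S = (4, 9, 4), error at position 3, error magnitude e = 11, c = [12, 0, 7, 10, 5].

Step 1: column multipliers v_i = (∏_{j≠i}(α_i − α_j))^{−1} mod 13.
  i = 1 (α = 9): (9−11)(9−12)(9−5)(9−8) = (−2)·(−3)·4·1 = 24 ≡ 11, so v_1 = 11^{−1} = 6 (mod 13).
  i = 2 (α = 11): (11−9)(11−12)(11−5)(11−8) = 2·(−1)·6·3 = −36 ≡ 3, so v_2 = 3^{−1} = 9 (mod 13).
  i = 3 (α = 12): (12−9)(12−11)(12−5)(12−8) = 3·1·7·4 = 84 ≡ 6, so v_3 = 6^{−1} = 11 (mod 13).
  i = 4 (α = 5): (5−9)(5−11)(5−12)(5−8) = (−4)·(−6)·(−7)·(−3) = 504 ≡ 10, so v_4 = 10^{−1} = 4 (mod 13).
  i = 5 (α = 8): (8−9)(8−11)(8−12)(8−5) = (−1)·(−3)·(−4)·3 = −36 ≡ 3, so v_5 = 3^{−1} = 9 (mod 13).
  v = [6, 9, 11, 4, 9].
Step 2: syndromes of r = [12, 0, 5, 10, 5] (all sums mod 13).
  S_0 = Σ v_i r_i = 6·12 + 9·0 + 11·5 + 4·10 + 9·5 = 212 ≡ 4.
  S_1 = Σ v_i α_i r_i = 6·9·12 + 9·11·0 + 11·12·5 + 4·5·10 + 9·8·5 = 1868 ≡ 9.
  α_i^2 mod 13 = [3, 4, 1, 12, 12].
  S_2 = Σ v_i α_i^2 r_i = 6·3·12 + 9·4·0 + 11·1·5 + 4·12·10 + 9·12·5 = 1291 ≡ 4.
  S = (4, 9, 4) ≠ 0, so r is not a codeword (an error is present).
Step 3: locate the error. For a single error e at position i, S_ℓ = v_i·e·α_i^ℓ, so α_err = S_1/S_0.
  S_0^{−1} = 4^{−1} = 10 (mod 13), so α_err = 9·10 = 90 ≡ 12 = α_3. Error position i = 3.
  Consistency check: S_2/S_1 = 4·3 = 12 ≡ 12 = α_err ✓ (single-error assumption holds).
Step 4: error magnitude e = S_0/v_3 = S_0·∏_{j≠3}(α_3 − α_j) = 4·6 = 24 ≡ 11 (mod 13).
Step 5: correct position 3: c_3 = r_3 − e = 5 − 11 ≡ 7 (mod 13). Hence c = [12, 0, 7, 10, 5].
  Check: interpolating c through the α_i gives m(x) = 1 + 7·x (degree < 2) with m(α_i) = c_i for every i, so c is indeed a codeword.


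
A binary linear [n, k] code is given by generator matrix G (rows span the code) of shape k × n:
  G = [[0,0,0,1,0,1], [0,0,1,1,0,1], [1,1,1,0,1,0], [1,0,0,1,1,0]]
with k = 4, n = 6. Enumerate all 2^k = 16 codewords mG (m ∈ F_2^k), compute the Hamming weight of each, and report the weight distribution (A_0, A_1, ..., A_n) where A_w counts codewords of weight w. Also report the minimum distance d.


Weight distribution: A_0 = 1, A_1 = 1, A_2 = 3, A_3 = 6, A_4 = 3, A_5 = 1, A_6 = 1. Minimum distance d = 1.

Enumerate all 2^4 = 16 messages m ∈ F_2^4.
For each, compute codeword c = mG in F_2^6, then tally its weight.
  m = 0000 → c = 000000, weight = 0.
  m = 1000 → c = 000101, weight = 2.
  m = 0100 → c = 001101, weight = 3.
  m = 1100 → c = 001000, weight = 1.
  m = 0010 → c = 111010, weight = 4.
  m = 1010 → c = 111111, weight = 6.
  m = 0110 → c = 110111, weight = 5.
  m = 1110 → c = 110010, weight = 3.
  m = 0001 → c = 100110, weight = 3.
  m = 1001 → c = 100011, weight = 3.
  m = 0101 → c = 101011, weight = 4.
  m = 1101 → c = 101110, weight = 4.
  m = 0011 → c = 011100, weight = 3.
  m = 1011 → c = 011001, weight = 3.
  m = 0111 → c = 010001, weight = 2.
  m = 1111 → c = 010100, weight = 2.
Tally weights:
  weight 0: 1 codewords.
  weight 1: 1 codewords.
  weight 2: 3 codewords.
  weight 3: 6 codewords.
  weight 4: 3 codewords.
  weight 5: 1 codewords.
  weight 6: 1 codewords.
Minimum distance d = smallest w > 0 with A_w > 0 = 1.
Sanity: Σ A_w = 16 = 2^4 = 16 ✓.


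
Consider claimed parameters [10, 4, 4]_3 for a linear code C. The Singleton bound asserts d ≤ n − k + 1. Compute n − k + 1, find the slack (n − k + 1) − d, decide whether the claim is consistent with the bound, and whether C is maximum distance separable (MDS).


Singleton RHS = n − k + 1 = 7, slack = 3, bound satisfied, not MDS.

Singleton bound: d ≤ n − k + 1.
Here n = 10, k = 4, so n − k + 1 = 7.
Given d = 4, check d ≤ 7: YES.
Slack = (n − k + 1) − d = 3.
The code is NOT MDS (slack = 3 > 0).
Description: the claimed parameters are [10, 4, 4]_3; such a code would be non-MDS.


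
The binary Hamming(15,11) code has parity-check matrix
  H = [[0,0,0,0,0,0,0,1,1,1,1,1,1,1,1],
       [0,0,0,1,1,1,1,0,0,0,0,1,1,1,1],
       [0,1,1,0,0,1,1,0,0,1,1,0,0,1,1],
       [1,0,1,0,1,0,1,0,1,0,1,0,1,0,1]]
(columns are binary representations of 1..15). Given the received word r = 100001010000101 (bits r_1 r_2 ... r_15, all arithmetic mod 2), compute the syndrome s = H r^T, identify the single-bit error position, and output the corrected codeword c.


s = (1, 1, 0, 1)^T, error position = 13, corrected codeword c = 100001010000001

Compute s = H r^T mod 2 one row at a time:
  s_1 = 1 + 0 + 0 + 0 + 0 + 1 + 0 + 1 = 3 ≡ 1 (mod 2).
  s_2 = 0 + 0 + 1 + 0 + 0 + 1 + 0 + 1 = 3 ≡ 1 (mod 2).
  s_3 = 0 + 0 + 1 + 0 + 0 + 0 + 0 + 1 = 2 ≡ 0 (mod 2).
  s_4 = 1 + 0 + 0 + 0 + 0 + 0 + 1 + 1 = 3 ≡ 1 (mod 2).
s = (1, 1, 0, 1)^T — this equals column 13 of H (binary 1101), so error is at position 13.
Correct: flip bit 13 of r = 100001010000101 to get c = 100001010000001.


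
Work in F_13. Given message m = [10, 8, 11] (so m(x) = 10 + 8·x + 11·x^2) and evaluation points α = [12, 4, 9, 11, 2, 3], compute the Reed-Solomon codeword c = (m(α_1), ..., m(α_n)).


c = [0, 10, 11, 12, 5, 3]

Message polynomial: m(x) = 10 + 8·x + 11·x^2 (mod 13).
For each evaluation point α_i, compute m(α_i) mod 13:
  α_1 = 12: Horner steps 11 → 10 → 0, so m(12) = 0.
  α_2 = 4: Horner steps 11 → 0 → 10, so m(4) = 10.
  α_3 = 9: Horner steps 11 → 3 → 11, so m(9) = 11.
  α_4 = 11: Horner steps 11 → 12 → 12, so m(11) = 12.
  α_5 = 2: Horner steps 11 → 4 → 5, so m(2) = 5.
  α_6 = 3: Horner steps 11 → 2 → 3, so m(3) = 3.
Codeword c = [0, 10, 11, 12, 5, 3] ∈ F_13^6.


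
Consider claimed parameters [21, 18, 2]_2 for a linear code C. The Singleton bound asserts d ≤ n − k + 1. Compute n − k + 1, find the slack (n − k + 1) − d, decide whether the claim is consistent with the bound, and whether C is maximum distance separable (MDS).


Singleton RHS = n − k + 1 = 4, slack = 2, bound satisfied, not MDS.

Singleton bound: d ≤ n − k + 1.
Here n = 21, k = 18, so n − k + 1 = 4.
Given d = 2, check d ≤ 4: YES.
Slack = (n − k + 1) − d = 2.
The code is NOT MDS (slack = 2 > 0).
Description: the claimed parameters are [21, 18, 2]_2; such a code would be non-MDS.


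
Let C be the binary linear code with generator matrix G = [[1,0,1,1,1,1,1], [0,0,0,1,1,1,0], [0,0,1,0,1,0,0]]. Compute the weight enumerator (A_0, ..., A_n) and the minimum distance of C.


Weight distribution: A_0 = 1, A_2 = 1, A_3 = 4, A_4 = 1, A_6 = 1. Minimum distance d = 2.

Enumerate all 2^3 = 8 messages m ∈ F_2^3.
For each, compute codeword c = mG in F_2^7, then tally its weight.
  m = 000 → c = 0000000, weight = 0.
  m = 100 → c = 1011111, weight = 6.
  m = 010 → c = 0001110, weight = 3.
  m = 110 → c = 1010001, weight = 3.
  m = 001 → c = 0010100, weight = 2.
  m = 101 → c = 1001011, weight = 4.
  m = 011 → c = 0011010, weight = 3.
  m = 111 → c = 1000101, weight = 3.
Tally weights:
  weight 0: 1 codewords.
  weight 2: 1 codewords.
  weight 3: 4 codewords.
  weight 4: 1 codewords.
  weight 6: 1 codewords.
Minimum distance d = smallest w > 0 with A_w > 0 = 2.
Sanity: Σ A_w = 8 = 2^3 = 8 ✓.


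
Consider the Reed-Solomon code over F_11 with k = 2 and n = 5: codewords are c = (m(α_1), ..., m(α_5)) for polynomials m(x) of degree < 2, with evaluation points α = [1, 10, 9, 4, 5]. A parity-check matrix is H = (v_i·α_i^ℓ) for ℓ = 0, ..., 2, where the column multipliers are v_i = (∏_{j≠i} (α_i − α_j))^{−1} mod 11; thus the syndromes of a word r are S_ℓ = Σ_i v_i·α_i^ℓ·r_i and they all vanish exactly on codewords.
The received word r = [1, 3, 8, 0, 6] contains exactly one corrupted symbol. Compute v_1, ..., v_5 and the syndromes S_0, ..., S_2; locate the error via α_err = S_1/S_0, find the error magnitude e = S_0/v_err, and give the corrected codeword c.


S = (5, 5, 5), error at position 1, error magnitude e = 8, c = [4, 3, 8, 0, 6].

Step 1: column multipliers v_i = (∏_{j≠i}(α_i − α_j))^{−1} mod 11.
  i = 1 (α = 1): (1−10)(1−9)(1−4)(1−5) = (−9)·(−8)·(−3)·(−4) = 864 ≡ 6, so v_1 = 6^{−1} = 2 (mod 11).
  i = 2 (α = 10): (10−1)(10−9)(10−4)(10−5) = 9·1·6·5 = 270 ≡ 6, so v_2 = 6^{−1} = 2 (mod 11).
  i = 3 (α = 9): (9−1)(9−10)(9−4)(9−5) = 8·(−1)·5·4 = −160 ≡ 5, so v_3 = 5^{−1} = 9 (mod 11).
  i = 4 (α = 4): (4−1)(4−10)(4−9)(4−5) = 3·(−6)·(−5)·(−1) = −90 ≡ 9, so v_4 = 9^{−1} = 5 (mod 11).
  i = 5 (α = 5): (5−1)(5−10)(5−9)(5−4) = 4·(−5)·(−4)·1 = 80 ≡ 3, so v_5 = 3^{−1} = 4 (mod 11).
  v = [2, 2, 9, 5, 4].
Step 2: syndromes of r = [1, 3, 8, 0, 6] (all sums mod 11).
  S_0 = Σ v_i r_i = 2·1 + 2·3 + 9·8 + 5·0 + 4·6 = 104 ≡ 5.
  S_1 = Σ v_i α_i r_i = 2·1·1 + 2·10·3 + 9·9·8 + 5·4·0 + 4·5·6 = 830 ≡ 5.
  α_i^2 mod 11 = [1, 1, 4, 5, 3].
  S_2 = Σ v_i α_i^2 r_i = 2·1·1 + 2·1·3 + 9·4·8 + 5·5·0 + 4·3·6 = 368 ≡ 5.
  S = (5, 5, 5) ≠ 0, so r is not a codeword (an error is present).
Step 3: locate the error. For a single error e at position i, S_ℓ = v_i·e·α_i^ℓ, so α_err = S_1/S_0.
  S_0^{−1} = 5^{−1} = 9 (mod 11), so α_err = 5·9 = 45 ≡ 1 = α_1. Error position i = 1.
  Consistency check: S_2/S_1 = 5·9 = 45 ≡ 1 = α_err ✓ (single-error assumption holds).
Step 4: error magnitude e = S_0/v_1 = S_0·∏_{j≠1}(α_1 − α_j) = 5·6 = 30 ≡ 8 (mod 11).
Step 5: correct position 1: c_1 = r_1 − e = 1 − 8 ≡ 4 (mod 11). Hence c = [4, 3, 8, 0, 6].
  Check: interpolating c through the α_i gives m(x) = 9 + 6·x (degree < 2) with m(α_i) = c_i for every i, so c is indeed a codeword.


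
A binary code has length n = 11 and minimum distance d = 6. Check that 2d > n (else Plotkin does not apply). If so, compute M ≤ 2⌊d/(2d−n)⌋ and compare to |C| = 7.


Plotkin bound M ≤ 12; given |C| = 7 ≤ bound (satisfied).

Check applicability: 2d = 12, n = 11.
2d − n = 1 > 0, so Plotkin applies.
Compute d/(2d−n) = 6/1 ≈ 6.0000.
⌊d/(2d−n)⌋ = 6.
Plotkin bound: M ≤ 2·6 = 12.
Given |C| = 7, check: satisfied.
This |C| is below the Plotkin bound.


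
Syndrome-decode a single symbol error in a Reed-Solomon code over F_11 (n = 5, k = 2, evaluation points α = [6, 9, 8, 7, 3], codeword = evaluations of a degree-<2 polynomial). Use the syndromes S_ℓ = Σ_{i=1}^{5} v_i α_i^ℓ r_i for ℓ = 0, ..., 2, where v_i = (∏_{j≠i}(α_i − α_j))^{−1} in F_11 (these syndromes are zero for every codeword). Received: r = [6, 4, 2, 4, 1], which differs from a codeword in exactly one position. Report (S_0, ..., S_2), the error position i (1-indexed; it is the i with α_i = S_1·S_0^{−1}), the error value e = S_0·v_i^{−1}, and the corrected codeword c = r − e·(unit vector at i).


S = (5, 1, 9), error at position 2, error magnitude e = 4, c = [6, 0, 2, 4, 1].

Step 1: column multipliers v_i = (∏_{j≠i}(α_i − α_j))^{−1} mod 11.
  i = 1 (α = 6): (6−9)(6−8)(6−7)(6−3) = (−3)·(−2)·(−1)·3 = −18 ≡ 4, so v_1 = 4^{−1} = 3 (mod 11).
  i = 2 (α = 9): (9−6)(9−8)(9−7)(9−3) = 3·1·2·6 = 36 ≡ 3, so v_2 = 3^{−1} = 4 (mod 11).
  i = 3 (α = 8): (8−6)(8−9)(8−7)(8−3) = 2·(−1)·1·5 = −10 ≡ 1, so v_3 = 1^{−1} = 1 (mod 11).
  i = 4 (α = 7): (7−6)(7−9)(7−8)(7−3) = 1·(−2)·(−1)·4 = 8 ≡ 8, so v_4 = 8^{−1} = 7 (mod 11).
  i = 5 (α = 3): (3−6)(3−9)(3−8)(3−7) = (−3)·(−6)·(−5)·(−4) = 360 ≡ 8, so v_5 = 8^{−1} = 7 (mod 11).
  v = [3, 4, 1, 7, 7].
Step 2: syndromes of r = [6, 4, 2, 4, 1] (all sums mod 11).
  S_0 = Σ v_i r_i = 3·6 + 4·4 + 1·2 + 7·4 + 7·1 = 71 ≡ 5.
  S_1 = Σ v_i α_i r_i = 3·6·6 + 4·9·4 + 1·8·2 + 7·7·4 + 7·3·1 = 485 ≡ 1.
  α_i^2 mod 11 = [3, 4, 9, 5, 9].
  S_2 = Σ v_i α_i^2 r_i = 3·3·6 + 4·4·4 + 1·9·2 + 7·5·4 + 7·9·1 = 339 ≡ 9.
  S = (5, 1, 9) ≠ 0, so r is not a codeword (an error is present).
Step 3: locate the error. For a single error e at position i, S_ℓ = v_i·e·α_i^ℓ, so α_err = S_1/S_0.
  S_0^{−1} = 5^{−1} = 9 (mod 11), so α_err = 1·9 = 9 ≡ 9 = α_2. Error position i = 2.
  Consistency check: S_2/S_1 = 9·1 = 9 ≡ 9 = α_err ✓ (single-error assumption holds).
Step 4: error magnitude e = S_0/v_2 = S_0·∏_{j≠2}(α_2 − α_j) = 5·3 = 15 ≡ 4 (mod 11).
Step 5: correct position 2: c_2 = r_2 − e = 4 − 4 ≡ 0 (mod 11). Hence c = [6, 0, 2, 4, 1].
  Check: interpolating c through the α_i gives m(x) = 7 + 9·x (degree < 2) with m(α_i) = c_i for every i, so c is indeed a codeword.


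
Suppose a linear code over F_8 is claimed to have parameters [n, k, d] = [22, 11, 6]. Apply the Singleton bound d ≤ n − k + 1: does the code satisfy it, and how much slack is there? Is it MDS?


Singleton RHS = n − k + 1 = 12, slack = 6, bound satisfied, not MDS.

Singleton bound: d ≤ n − k + 1.
Here n = 22, k = 11, so n − k + 1 = 12.
Given d = 6, check d ≤ 12: YES.
Slack = (n − k + 1) − d = 6.
The code is NOT MDS (slack = 6 > 0).
Description: the claimed parameters are [22, 11, 6]_8; such a code would be non-MDS.


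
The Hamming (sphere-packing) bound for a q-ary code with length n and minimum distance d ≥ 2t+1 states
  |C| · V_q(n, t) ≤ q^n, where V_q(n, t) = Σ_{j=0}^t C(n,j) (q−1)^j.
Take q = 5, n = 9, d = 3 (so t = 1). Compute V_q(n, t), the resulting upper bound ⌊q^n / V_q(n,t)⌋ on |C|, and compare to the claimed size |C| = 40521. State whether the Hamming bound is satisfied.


V_q(n, t) = 37, q^n = 1953125, Hamming bound = 52787, |C| = 40521 ≤ bound (satisfied).

Step 1: Compute V_q(n, t) = Σ_{j=0}^1 C(n, j) (q−1)^j.
  j = 0: C(9,0)·(4)^0 = 1·1 = 1.
  j = 1: C(9,1)·(4)^1 = 9·4 = 36.
  V_q(n, t) = 1 + 36 = 37.
Step 2: q^n = 5^9 = 1953125.
Step 3: Hamming bound ⌊q^n / V_q(n,t)⌋ = ⌊1953125/37⌋ = 52787.
Step 4: Compare |C| = 40521 to 52787: satisfied.
The claimed |C| lies below the Hamming bound.


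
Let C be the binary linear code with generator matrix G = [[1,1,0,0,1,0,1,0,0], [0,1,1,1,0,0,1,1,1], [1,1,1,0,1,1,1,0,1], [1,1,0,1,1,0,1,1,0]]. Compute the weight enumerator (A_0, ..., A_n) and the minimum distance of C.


Weight distribution: A_0 = 1, A_2 = 1, A_3 = 3, A_4 = 3, A_5 = 3, A_6 = 3, A_7 = 1, A_9 = 1. Minimum distance d = 2.

Enumerate all 2^4 = 16 messages m ∈ F_2^4.
For each, compute codeword c = mG in F_2^9, then tally its weight.
  m = 0000 → c = 000000000, weight = 0.
  m = 1000 → c = 110010100, weight = 4.
  m = 0100 → c = 011100111, weight = 6.
  m = 1100 → c = 101110011, weight = 6.
  m = 0010 → c = 111011101, weight = 7.
  m = 1010 → c = 001001001, weight = 3.
  m = 0110 → c = 100111010, weight = 5.
  m = 1110 → c = 010101110, weight = 5.
  m = 0001 → c = 110110110, weight = 6.
  m = 1001 → c = 000100010, weight = 2.
  m = 0101 → c = 101010001, weight = 4.
  m = 1101 → c = 011000101, weight = 4.
  m = 0011 → c = 001101011, weight = 5.
  m = 1011 → c = 111111111, weight = 9.
  m = 0111 → c = 010001100, weight = 3.
  m = 1111 → c = 100011000, weight = 3.
Tally weights:
  weight 0: 1 codewords.
  weight 2: 1 codewords.
  weight 3: 3 codewords.
  weight 4: 3 codewords.
  weight 5: 3 codewords.
  weight 6: 3 codewords.
  weight 7: 1 codewords.
  weight 9: 1 codewords.
Minimum distance d = smallest w > 0 with A_w > 0 = 2.
Sanity: Σ A_w = 16 = 2^4 = 16 ✓.


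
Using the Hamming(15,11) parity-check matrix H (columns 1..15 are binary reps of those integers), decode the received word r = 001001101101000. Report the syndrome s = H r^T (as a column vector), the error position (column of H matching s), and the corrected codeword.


s = (1, 1, 0, 1)^T, error position = 13, corrected codeword c = 001001101101100

Compute s = H r^T mod 2 one row at a time:
  s_1 = 0 + 1 + 1 + 0 + 1 + 0 + 0 + 0 = 3 ≡ 1 (mod 2).
  s_2 = 0 + 0 + 1 + 1 + 1 + 0 + 0 + 0 = 3 ≡ 1 (mod 2).
  s_3 = 0 + 1 + 1 + 1 + 1 + 0 + 0 + 0 = 4 ≡ 0 (mod 2).
  s_4 = 0 + 1 + 0 + 1 + 1 + 0 + 0 + 0 = 3 ≡ 1 (mod 2).
s = (1, 1, 0, 1)^T — this equals column 13 of H (binary 1101), so error is at position 13.
Correct: flip bit 13 of r = 001001101101000 to get c = 001001101101100.


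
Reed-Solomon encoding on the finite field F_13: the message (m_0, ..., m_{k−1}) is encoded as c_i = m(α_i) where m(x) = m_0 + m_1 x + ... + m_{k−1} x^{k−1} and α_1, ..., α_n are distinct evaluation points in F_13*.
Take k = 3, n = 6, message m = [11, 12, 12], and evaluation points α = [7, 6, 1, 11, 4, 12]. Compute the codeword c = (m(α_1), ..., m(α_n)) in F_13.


c = [7, 8, 9, 9, 4, 11]

Message polynomial: m(x) = 11 + 12·x + 12·x^2 (mod 13).
For each evaluation point α_i, compute m(α_i) mod 13:
  α_1 = 7: Horner steps 12 → 5 → 7, so m(7) = 7.
  α_2 = 6: Horner steps 12 → 6 → 8, so m(6) = 8.
  α_3 = 1: Horner steps 12 → 11 → 9, so m(1) = 9.
  α_4 = 11: Horner steps 12 → 1 → 9, so m(11) = 9.
  α_5 = 4: Horner steps 12 → 8 → 4, so m(4) = 4.
  α_6 = 12: Horner steps 12 → 0 → 11, so m(12) = 11.
Codeword c = [7, 8, 9, 9, 4, 11] ∈ F_13^6.


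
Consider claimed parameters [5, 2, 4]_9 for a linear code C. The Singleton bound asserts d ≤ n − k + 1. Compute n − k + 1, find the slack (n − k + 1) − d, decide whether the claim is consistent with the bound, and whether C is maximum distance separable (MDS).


Singleton RHS = n − k + 1 = 4, slack = 0, bound satisfied, MDS.

Singleton bound: d ≤ n − k + 1.
Here n = 5, k = 2, so n − k + 1 = 4.
Given d = 4, check d ≤ 4: YES.
Slack = (n − k + 1) − d = 0.
The code is MDS (slack = 0).
Description: the claimed parameters are [5, 2, 4]_9; such a code would be MDS (meets Singleton bound).


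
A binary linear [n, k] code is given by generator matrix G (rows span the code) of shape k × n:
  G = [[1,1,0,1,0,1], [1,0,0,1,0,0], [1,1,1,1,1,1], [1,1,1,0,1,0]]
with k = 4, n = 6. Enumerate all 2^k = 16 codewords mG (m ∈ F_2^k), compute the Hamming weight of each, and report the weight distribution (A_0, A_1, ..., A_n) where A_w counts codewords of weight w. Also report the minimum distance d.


Weight distribution: A_0 = 1, A_2 = 7, A_4 = 7, A_6 = 1. Minimum distance d = 2.

Enumerate all 2^4 = 16 messages m ∈ F_2^4.
For each, compute codeword c = mG in F_2^6, then tally its weight.
  m = 0000 → c = 000000, weight = 0.
  m = 1000 → c = 110101, weight = 4.
  m = 0100 → c = 100100, weight = 2.
  m = 1100 → c = 010001, weight = 2.
  m = 0010 → c = 111111, weight = 6.
  m = 1010 → c = 001010, weight = 2.
  m = 0110 → c = 011011, weight = 4.
  m = 1110 → c = 101110, weight = 4.
  m = 0001 → c = 111010, weight = 4.
  m = 1001 → c = 001111, weight = 4.
  m = 0101 → c = 011110, weight = 4.
  m = 1101 → c = 101011, weight = 4.
  m = 0011 → c = 000101, weight = 2.
  m = 1011 → c = 110000, weight = 2.
  m = 0111 → c = 100001, weight = 2.
  m = 1111 → c = 010100, weight = 2.
Tally weights:
  weight 0: 1 codewords.
  weight 2: 7 codewords.
  weight 4: 7 codewords.
  weight 6: 1 codewords.
Minimum distance d = smallest w > 0 with A_w > 0 = 2.
Sanity: Σ A_w = 16 = 2^4 = 16 ✓.


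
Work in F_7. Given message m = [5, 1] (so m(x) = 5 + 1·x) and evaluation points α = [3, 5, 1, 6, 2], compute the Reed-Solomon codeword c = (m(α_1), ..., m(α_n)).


c = [1, 3, 6, 4, 0]

Message polynomial: m(x) = 5 + 1·x (mod 7).
For each evaluation point α_i, compute m(α_i) mod 7:
  α_1 = 3: Horner steps 1 → 1, so m(3) = 1.
  α_2 = 5: Horner steps 1 → 3, so m(5) = 3.
  α_3 = 1: Horner steps 1 → 6, so m(1) = 6.
  α_4 = 6: Horner steps 1 → 4, so m(6) = 4.
  α_5 = 2: Horner steps 1 → 0, so m(2) = 0.
Codeword c = [1, 3, 6, 4, 0] ∈ F_7^5.


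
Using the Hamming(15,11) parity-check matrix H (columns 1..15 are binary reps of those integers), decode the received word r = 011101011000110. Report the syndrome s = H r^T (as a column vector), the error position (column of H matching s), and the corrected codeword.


s = (0, 0, 0, 1)^T, error position = 1, corrected codeword c = 111101011000110

Compute s = H r^T mod 2 one row at a time:
  s_1 = 1 + 1 + 0 + 0 + 0 + 1 + 1 + 0 = 4 ≡ 0 (mod 2).
  s_2 = 1 + 0 + 1 + 0 + 0 + 1 + 1 + 0 = 4 ≡ 0 (mod 2).
  s_3 = 1 + 1 + 1 + 0 + 0 + 0 + 1 + 0 = 4 ≡ 0 (mod 2).
  s_4 = 0 + 1 + 0 + 0 + 1 + 0 + 1 + 0 = 3 ≡ 1 (mod 2).
s = (0, 0, 0, 1)^T — this equals column 1 of H (binary 0001), so error is at position 1.
Correct: flip bit 1 of r = 011101011000110 to get c = 111101011000110.


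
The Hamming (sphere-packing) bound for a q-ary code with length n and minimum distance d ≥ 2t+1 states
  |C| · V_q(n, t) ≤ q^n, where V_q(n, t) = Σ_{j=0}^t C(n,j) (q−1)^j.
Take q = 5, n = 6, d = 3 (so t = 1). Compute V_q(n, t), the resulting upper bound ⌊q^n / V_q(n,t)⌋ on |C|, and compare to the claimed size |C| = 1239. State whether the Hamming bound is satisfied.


V_q(n, t) = 25, q^n = 15625, Hamming bound = 625, |C| = 1239 > bound (violated).

Step 1: Compute V_q(n, t) = Σ_{j=0}^1 C(n, j) (q−1)^j.
  j = 0: C(6,0)·(4)^0 = 1·1 = 1.
  j = 1: C(6,1)·(4)^1 = 6·4 = 24.
  V_q(n, t) = 1 + 24 = 25.
Step 2: q^n = 5^6 = 15625.
Step 3: Hamming bound ⌊q^n / V_q(n,t)⌋ = ⌊15625/25⌋ = 625.
Step 4: Compare |C| = 1239 to 625: violated.
The claimed |C| lies above the Hamming bound, so no 5-ary code of length 6 with d ≥ 3 can have 1239 codewords.


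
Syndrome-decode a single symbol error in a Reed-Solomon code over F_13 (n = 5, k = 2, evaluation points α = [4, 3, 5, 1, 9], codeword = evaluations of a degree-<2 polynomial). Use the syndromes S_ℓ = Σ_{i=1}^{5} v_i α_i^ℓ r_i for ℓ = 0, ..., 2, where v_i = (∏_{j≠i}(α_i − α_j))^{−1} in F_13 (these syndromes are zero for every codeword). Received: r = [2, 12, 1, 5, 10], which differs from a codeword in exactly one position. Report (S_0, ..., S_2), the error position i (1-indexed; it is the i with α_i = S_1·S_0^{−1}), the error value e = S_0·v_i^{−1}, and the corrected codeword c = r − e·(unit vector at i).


S = (11, 7, 8), error at position 2, error magnitude e = 9, c = [2, 3, 1, 5, 10].

Step 1: column multipliers v_i = (∏_{j≠i}(α_i − α_j))^{−1} mod 13.
  i = 1 (α = 4): (4−3)(4−5)(4−1)(4−9) = 1·(−1)·3·(−5) = 15 ≡ 2, so v_1 = 2^{−1} = 7 (mod 13).
  i = 2 (α = 3): (3−4)(3−5)(3−1)(3−9) = (−1)·(−2)·2·(−6) = −24 ≡ 2, so v_2 = 2^{−1} = 7 (mod 13).
  i = 3 (α = 5): (5−4)(5−3)(5−1)(5−9) = 1·2·4·(−4) = −32 ≡ 7, so v_3 = 7^{−1} = 2 (mod 13).
  i = 4 (α = 1): (1−4)(1−3)(1−5)(1−9) = (−3)·(−2)·(−4)·(−8) = 192 ≡ 10, so v_4 = 10^{−1} = 4 (mod 13).
  i = 5 (α = 9): (9−4)(9−3)(9−5)(9−1) = 5·6·4·8 = 960 ≡ 11, so v_5 = 11^{−1} = 6 (mod 13).
  v = [7, 7, 2, 4, 6].
Step 2: syndromes of r = [2, 12, 1, 5, 10] (all sums mod 13).
  S_0 = Σ v_i r_i = 7·2 + 7·12 + 2·1 + 4·5 + 6·10 = 180 ≡ 11.
  S_1 = Σ v_i α_i r_i = 7·4·2 + 7·3·12 + 2·5·1 + 4·1·5 + 6·9·10 = 878 ≡ 7.
  α_i^2 mod 13 = [3, 9, 12, 1, 3].
  S_2 = Σ v_i α_i^2 r_i = 7·3·2 + 7·9·12 + 2·12·1 + 4·1·5 + 6·3·10 = 1022 ≡ 8.
  S = (11, 7, 8) ≠ 0, so r is not a codeword (an error is present).
Step 3: locate the error. For a single error e at position i, S_ℓ = v_i·e·α_i^ℓ, so α_err = S_1/S_0.
  S_0^{−1} = 11^{−1} = 6 (mod 13), so α_err = 7·6 = 42 ≡ 3 = α_2. Error position i = 2.
  Consistency check: S_2/S_1 = 8·2 = 16 ≡ 3 = α_err ✓ (single-error assumption holds).
Step 4: error magnitude e = S_0/v_2 = S_0·∏_{j≠2}(α_2 − α_j) = 11·2 = 22 ≡ 9 (mod 13).
Step 5: correct position 2: c_2 = r_2 − e = 12 − 9 ≡ 3 (mod 13). Hence c = [2, 3, 1, 5, 10].
  Check: interpolating c through the α_i gives m(x) = 6 + 12·x (degree < 2) with m(α_i) = c_i for every i, so c is indeed a codeword.


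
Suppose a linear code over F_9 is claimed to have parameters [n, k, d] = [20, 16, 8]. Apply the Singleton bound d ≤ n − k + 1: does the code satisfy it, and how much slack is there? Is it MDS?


Singleton RHS = n − k + 1 = 5, slack = -3, bound violated (no such code; not MDS).

Singleton bound: d ≤ n − k + 1.
Here n = 20, k = 16, so n − k + 1 = 5.
Given d = 8, check d ≤ 5: NO.
Slack = (n − k + 1) − d = -3.
The slack is negative: d = 8 exceeds n − k + 1 = 5 by 3, so the Singleton bound is violated and no linear [20, 16, 8]_9 code can exist. In particular it is not MDS (MDS requires d = n − k + 1 exactly).
Description: the claimed parameters are [20, 16, 8]_9; such a code would be impossible (violates the Singleton bound).


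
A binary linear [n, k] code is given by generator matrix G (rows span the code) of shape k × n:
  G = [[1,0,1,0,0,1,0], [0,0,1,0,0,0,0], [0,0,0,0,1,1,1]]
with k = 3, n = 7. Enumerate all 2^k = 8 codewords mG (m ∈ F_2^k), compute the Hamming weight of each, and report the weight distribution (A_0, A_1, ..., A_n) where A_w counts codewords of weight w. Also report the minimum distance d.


Weight distribution: A_0 = 1, A_1 = 1, A_2 = 1, A_3 = 3, A_4 = 2. Minimum distance d = 1.

Enumerate all 2^3 = 8 messages m ∈ F_2^3.
For each, compute codeword c = mG in F_2^7, then tally its weight.
  m = 000 → c = 0000000, weight = 0.
  m = 100 → c = 1010010, weight = 3.
  m = 010 → c = 0010000, weight = 1.
  m = 110 → c = 1000010, weight = 2.
  m = 001 → c = 0000111, weight = 3.
  m = 101 → c = 1010101, weight = 4.
  m = 011 → c = 0010111, weight = 4.
  m = 111 → c = 1000101, weight = 3.
Tally weights:
  weight 0: 1 codewords.
  weight 1: 1 codewords.
  weight 2: 1 codewords.
  weight 3: 3 codewords.
  weight 4: 2 codewords.
Minimum distance d = smallest w > 0 with A_w > 0 = 1.
Sanity: Σ A_w = 8 = 2^3 = 8 ✓.


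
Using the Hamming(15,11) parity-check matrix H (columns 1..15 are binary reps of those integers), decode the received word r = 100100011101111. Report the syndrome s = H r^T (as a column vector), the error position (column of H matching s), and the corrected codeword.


s = (1, 1, 1, 0)^T, error position = 14, corrected codeword c = 100100011101101

Compute s = H r^T mod 2 one row at a time:
  s_1 = 1 + 1 + 1 + 0 + 1 + 1 + 1 + 1 = 7 ≡ 1 (mod 2).
  s_2 = 1 + 0 + 0 + 0 + 1 + 1 + 1 + 1 = 5 ≡ 1 (mod 2).
  s_3 = 0 + 0 + 0 + 0 + 1 + 0 + 1 + 1 = 3 ≡ 1 (mod 2).
  s_4 = 1 + 0 + 0 + 0 + 1 + 0 + 1 + 1 = 4 ≡ 0 (mod 2).
s = (1, 1, 1, 0)^T — this equals column 14 of H (binary 1110), so error is at position 14.
Correct: flip bit 14 of r = 100100011101111 to get c = 100100011101101.
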